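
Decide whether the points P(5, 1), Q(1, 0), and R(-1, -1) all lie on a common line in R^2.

No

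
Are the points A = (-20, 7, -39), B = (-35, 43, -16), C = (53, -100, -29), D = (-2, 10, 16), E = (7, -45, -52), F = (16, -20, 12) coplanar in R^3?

No

The plane through A, B, C has normal n = AB × AC = (2821, 1829, -1023) and equation n·P = -3720.
Checking the remaining points: n·D = -3720, n·E = -9362, n·F = -3720.
Since n·E = -9362 ≠ -3720, E is off the plane and the points are not all coplanar.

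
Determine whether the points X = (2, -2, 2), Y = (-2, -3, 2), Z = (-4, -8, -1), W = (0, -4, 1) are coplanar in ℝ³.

Yes

The four points are coplanar iff the 3×3 determinant with rows XY, XZ, XW is zero.
Rows: (-4, -1, 0), (-6, -6, -3), (-2, -2, -1).
Expanding along the first row: (-4)(0) − (-1)(0) + (0)(0) = 0.
Zero determinant ⇒ coplanar.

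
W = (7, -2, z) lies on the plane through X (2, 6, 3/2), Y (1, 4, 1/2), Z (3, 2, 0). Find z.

A normal to the plane is n = XY × XZ = (-1, -5/2, 6).
W lies in the plane iff n · XW = 0.
This gives (6)z + (6) = 0, so z = -1.

-1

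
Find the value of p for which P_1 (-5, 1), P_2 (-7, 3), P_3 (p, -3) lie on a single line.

-1

The three points are collinear iff det[P_1P_2; P_1P_3] = 0.
This determinant is linear in p: (-2)p + (-2) = 0, so p = -1.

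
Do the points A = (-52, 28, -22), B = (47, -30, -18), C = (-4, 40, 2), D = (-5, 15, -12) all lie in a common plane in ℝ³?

No

A normal to the plane through A, B, C is n = AB × AC = (-1440, -2184, 3972).
The plane has equation n·P = -73656. For D: n·D = -73224.
-73224 ≠ -73656, so D is off the plane.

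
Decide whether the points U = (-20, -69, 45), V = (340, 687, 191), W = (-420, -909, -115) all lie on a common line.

UV = (360, 756, 146), UW = (-400, -840, -160).
Comparing components 2 and 3: (756)(-160) − (146)(-840) = 1680 ≠ 0, so UV and UW are not parallel and the points are not collinear.

No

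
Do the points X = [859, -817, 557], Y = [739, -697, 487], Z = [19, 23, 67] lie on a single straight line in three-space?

XY = (-120, 120, -70), XZ = (-840, 840, -490).
XY × XZ = (0, 0, 0).
The cross product vanishes, so the three points are collinear.

Yes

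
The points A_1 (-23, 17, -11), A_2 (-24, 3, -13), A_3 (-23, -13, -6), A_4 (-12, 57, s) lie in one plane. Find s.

30

Normal to plane A_1A_2A_3: n = (-130, 5, 30); plane equation n·P = 2745.
Requiring n·A_4 = 2745: (30)s + (1845) = 2745.
So s = 30.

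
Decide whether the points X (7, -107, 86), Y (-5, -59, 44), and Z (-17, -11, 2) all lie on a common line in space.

XY = (-12, 48, -42), XZ = (-24, 96, -84).
XY × XZ = (0, 0, 0).
The cross product vanishes, so the three points are collinear.

Yes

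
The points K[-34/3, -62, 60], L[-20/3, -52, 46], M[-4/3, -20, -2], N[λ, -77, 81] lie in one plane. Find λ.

The points are coplanar iff KL · (KM × KN) = 0.
Expanding, this is linear in λ: (-32)λ + (-1760/3) = 0.
So λ = -55/3.

-55/3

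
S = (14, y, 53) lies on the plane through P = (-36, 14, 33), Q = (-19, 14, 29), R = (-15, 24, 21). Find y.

The plane through P, Q, R has equation 40x + 120y + 170z = 5850.
Substituting S: (120)y + (9570) = 5850, so y = -31.

-31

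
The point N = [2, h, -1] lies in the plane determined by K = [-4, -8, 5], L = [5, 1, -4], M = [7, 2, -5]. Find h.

A normal to the plane is n = KL × KM = (0, -9, -9).
N lies in the plane iff n · KN = 0.
This gives (-9)h + (-18) = 0, so h = -2.

-2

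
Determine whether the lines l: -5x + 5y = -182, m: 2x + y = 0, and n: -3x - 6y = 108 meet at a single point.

Intersecting l and m: solving the 2×2 system gives (x, y) = (182/15, -364/15).
Substitute into n: (-3)(182/15) + (-6)(-364/15) = 546/5.
But n requires 108 ≠ 546/5, so the three lines have no common point.

No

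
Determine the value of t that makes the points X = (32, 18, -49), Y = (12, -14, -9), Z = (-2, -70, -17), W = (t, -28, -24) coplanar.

The points are coplanar iff XY · (XZ × XW) = 0.
Expanding, this is linear in t: (2496)t + (-29952) = 0.
So t = 12.

12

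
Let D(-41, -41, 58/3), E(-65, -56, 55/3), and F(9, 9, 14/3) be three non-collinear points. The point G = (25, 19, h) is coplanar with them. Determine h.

16/3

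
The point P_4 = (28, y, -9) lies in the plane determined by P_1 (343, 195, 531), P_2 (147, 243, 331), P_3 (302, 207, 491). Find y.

39

Coplanarity requires P_1P_2 · (P_1P_3 × P_1P_4) = 0.
P_1P_2 = (-196, 48, -200), P_1P_3 = (-41, 12, -40); the triple product is linear in y with coefficient 360 and constant term -14040.
Setting it to zero: y = 39.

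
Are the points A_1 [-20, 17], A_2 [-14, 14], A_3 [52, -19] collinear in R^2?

A_1A_2 = (6, -3), A_1A_3 = (72, -36).
Checking proportionality: A_1A_3 = 12·A_1A_2, so the vectors are parallel and the points are collinear.

Yes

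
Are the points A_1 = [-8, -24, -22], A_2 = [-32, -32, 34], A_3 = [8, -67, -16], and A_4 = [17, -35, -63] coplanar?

A normal to the plane through A_1, A_2, A_3 is n = A_1A_2 × A_1A_3 = (2360, 1040, 1160).
The plane has equation n·P = -69360. For A_4: n·A_4 = -69360.
Equal, so A_4 lies in the plane and all four are coplanar.

Yes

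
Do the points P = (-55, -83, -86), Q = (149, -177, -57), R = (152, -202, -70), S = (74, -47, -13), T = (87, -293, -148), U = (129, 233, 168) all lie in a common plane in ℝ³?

The plane through P, Q, R has normal n = PQ × PR = (1947, 2739, -4818) and equation n·X = 79926.
Checking the remaining points: n·S = 77979, n·T = 79926, n·U = 79926.
Since n·S = 77979 ≠ 79926, S is off the plane and the points are not all coplanar.

No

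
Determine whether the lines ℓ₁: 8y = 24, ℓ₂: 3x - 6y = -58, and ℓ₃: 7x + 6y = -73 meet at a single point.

The three lines meet at one point iff the augmented coefficient matrix [aᵢ bᵢ cᵢ] has rank < 3, i.e. its determinant vanishes.
Here the determinant is -56.
Nonzero, so no common point exists.

No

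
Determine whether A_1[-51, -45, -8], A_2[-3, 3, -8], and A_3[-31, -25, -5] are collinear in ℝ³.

No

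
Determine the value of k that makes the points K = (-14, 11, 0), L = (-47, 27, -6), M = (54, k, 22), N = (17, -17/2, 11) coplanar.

Coplanarity ⇔ det[KL; KM; KN] = 0.
Expanding, this is linear in k: (-177)k + (-5310) = 0.
So k = -30.

-30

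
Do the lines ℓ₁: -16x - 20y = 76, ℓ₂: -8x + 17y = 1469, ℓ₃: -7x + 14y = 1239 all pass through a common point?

Yes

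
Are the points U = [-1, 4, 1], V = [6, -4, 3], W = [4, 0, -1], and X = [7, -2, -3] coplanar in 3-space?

Yes

The four points are coplanar iff the 3×3 determinant with rows UV, UW, UX is zero.
Rows: (7, -8, 2), (5, -4, -2), (8, -6, -4).
Expanding along the first row: (7)(4) − (-8)(-4) + (2)(2) = 0.
Zero determinant ⇒ coplanar.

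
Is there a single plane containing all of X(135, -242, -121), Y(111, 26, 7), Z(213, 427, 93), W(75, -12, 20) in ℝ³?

With X as base: XY = (-24, 268, 128), XZ = (78, 669, 214), XW = (-60, 230, 141).
XZ × XW = (45109, -23838, 58080).
XY · (XZ × XW) = -36960.
Since -36960 ≠ 0, the four points are not coplanar.

No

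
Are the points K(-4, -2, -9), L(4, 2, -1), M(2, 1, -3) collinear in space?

Yes

KL = (8, 4, 8), KM = (6, 3, 6).
Each component of KM is 3/4 times the corresponding component of KL, so KM = 3/4·KL and the points are collinear.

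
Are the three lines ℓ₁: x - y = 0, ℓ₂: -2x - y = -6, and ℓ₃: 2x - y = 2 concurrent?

The three lines meet at one point iff the augmented coefficient matrix [aᵢ bᵢ cᵢ] has rank < 3, i.e. its determinant vanishes.
Here the determinant is 0.
It vanishes, so the lines are concurrent at (2, 2).

Yes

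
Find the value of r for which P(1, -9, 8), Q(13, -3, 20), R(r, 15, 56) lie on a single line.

Collinearity requires PQ × PR = 0; each component is linear in r.
The y-component gives (12)r + (-588) = 0, so r = 49.
The remaining components then also vanish.

49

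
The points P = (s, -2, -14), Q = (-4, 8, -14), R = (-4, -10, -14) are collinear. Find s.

-4

Direction QR = (0, -18, 0). From the y-coordinate of P, the parameter along the line is τ = (-2 − 8)/(-18) = 5/9.
Then s = (-4) + 5/9·(0) = -4.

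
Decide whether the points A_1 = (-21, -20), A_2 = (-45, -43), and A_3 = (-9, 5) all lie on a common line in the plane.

A_1A_2 = (-24, -23), A_1A_3 = (12, 25).
If collinear, A_1A_3 would be a scalar multiple of A_1A_2. But (-24)·(25) ≠ (-23)·(12) (difference -324), so they are not parallel; the points are not collinear.

No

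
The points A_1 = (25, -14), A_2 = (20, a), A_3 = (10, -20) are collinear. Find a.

-16

Collinearity: (A_2 − A_1) must be parallel to (A_3 − A_1) = (-15, -6).
Cross-multiplying the components: (a − (-14))·(-15) = (-5)·(-6).
Solving gives a = -16.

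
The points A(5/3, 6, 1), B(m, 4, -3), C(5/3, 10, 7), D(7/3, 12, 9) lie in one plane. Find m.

7/3

Normal to plane ACD: n = (-4, 4, -8/3); plane equation n·P = 44/3.
Requiring n·B = 44/3: (-4)m + (24) = 44/3.
So m = 7/3.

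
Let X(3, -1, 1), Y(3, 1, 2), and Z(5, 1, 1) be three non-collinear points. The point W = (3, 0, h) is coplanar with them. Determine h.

3/2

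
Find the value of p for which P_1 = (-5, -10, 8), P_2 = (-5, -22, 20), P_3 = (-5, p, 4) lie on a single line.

Collinearity requires P_1P_2 × P_1P_3 = 0; each component is linear in p.
The x-component gives (-12)p + (-72) = 0, so p = -6.
The remaining components then also vanish.

-6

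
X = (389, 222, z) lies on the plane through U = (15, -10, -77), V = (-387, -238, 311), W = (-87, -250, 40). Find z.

-440

The plane through U, V, W has equation 66444x + 7458y + 73224z = -4716168.
Substituting X: (73224)z + (27502392) = -4716168, so z = -440.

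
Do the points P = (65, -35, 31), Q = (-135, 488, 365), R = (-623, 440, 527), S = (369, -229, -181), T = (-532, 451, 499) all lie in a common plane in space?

The plane through P, Q, R has normal n = PQ × PR = (100758, -130592, 264824) and equation n·X = 19329534.
Checking the remaining points: n·S = 19152126, n·T = 19646928.
Since n·S = 19152126 ≠ 19329534, S is off the plane and the points are not all coplanar.

No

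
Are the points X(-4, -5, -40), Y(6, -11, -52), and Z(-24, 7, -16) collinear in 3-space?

XY = (10, -6, -12), XZ = (-20, 12, 24).
XY × XZ = (0, 0, 0).
The cross product vanishes, so the three points are collinear.

Yes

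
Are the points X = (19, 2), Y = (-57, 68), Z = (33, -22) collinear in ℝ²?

No

XY = (-76, 66), XZ = (14, -24).
det[XY; XZ] = (-76)(-24) − (66)(14) = 900.
The determinant is nonzero, so they are not collinear.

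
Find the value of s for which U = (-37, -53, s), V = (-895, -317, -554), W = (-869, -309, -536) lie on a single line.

40

Direction VW = (26, 8, 18). From the x-coordinate of U, the parameter along the line is τ = (-37 − (-895))/26 = 33.
Then s = (-554) + 33·(18) = 40.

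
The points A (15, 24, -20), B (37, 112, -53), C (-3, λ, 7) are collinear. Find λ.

-48

Direction AB = (22, 88, -33). From the x-coordinate of C, the parameter along the line is τ = (-3 − 15)/22 = -9/11.
Then λ = 24 + (-9/11)·(88) = -48.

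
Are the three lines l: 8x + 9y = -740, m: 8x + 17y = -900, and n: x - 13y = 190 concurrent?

The three lines meet at one point iff the augmented coefficient matrix [aᵢ bᵢ cᵢ] has rank < 3, i.e. its determinant vanishes.
Here the determinant is 0.
It vanishes, so the lines are concurrent at (-70, -20).

Yes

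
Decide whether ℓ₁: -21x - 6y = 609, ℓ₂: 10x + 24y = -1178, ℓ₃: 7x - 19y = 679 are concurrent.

Intersecting ℓ₁ and ℓ₂: solving the 2×2 system gives (x, y) = (-17, -42).
Substitute into ℓ₃: (7)(-17) + (-19)(-42) = 679.
This equals 679, so (-17, -42) lies on all three lines and they are concurrent.

Yes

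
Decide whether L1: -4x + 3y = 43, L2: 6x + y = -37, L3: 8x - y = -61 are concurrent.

Yes

Lines aᵢx + bᵢy = cᵢ with pairwise distinct directions are concurrent exactly when det[aᵢ bᵢ cᵢ] = 0.
Here the determinant is 0.
It vanishes, so the lines are concurrent at (-7, 5).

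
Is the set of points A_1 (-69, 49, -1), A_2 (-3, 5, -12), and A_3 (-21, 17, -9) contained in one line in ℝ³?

Yes

A_1A_2 = (66, -44, -11), A_1A_3 = (48, -32, -8).
Each component of A_1A_3 is 8/11 times the corresponding component of A_1A_2, so A_1A_3 = 8/11·A_1A_2 and the points are collinear.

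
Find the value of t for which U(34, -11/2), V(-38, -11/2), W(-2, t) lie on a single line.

The three points are collinear iff det[UV; UW] = 0.
This determinant is linear in t: (-72)t + (-396) = 0, so t = -11/2.

-11/2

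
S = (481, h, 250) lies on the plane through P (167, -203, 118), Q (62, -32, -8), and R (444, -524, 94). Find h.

-625

The plane through P, Q, R has equation −44550x − 37422y − 13662z = -1455300.
Substituting S: (-37422)h + (-24844050) = -1455300, so h = -625.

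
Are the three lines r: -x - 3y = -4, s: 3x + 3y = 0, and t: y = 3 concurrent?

Intersecting r and s: solving the 2×2 system gives (x, y) = (-2, 2).
Substitute into t: (0)(-2) + (1)(2) = 2.
But t requires 3 ≠ 2, so the three lines have no common point.

No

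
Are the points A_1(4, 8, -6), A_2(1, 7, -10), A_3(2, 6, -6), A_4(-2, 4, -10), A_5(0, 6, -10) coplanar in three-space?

Yes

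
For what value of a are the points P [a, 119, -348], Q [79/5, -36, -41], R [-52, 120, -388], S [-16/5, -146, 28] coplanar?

Coplanarity ⇔ det[PQ; PR; PS] = 0.
Expanding, this is linear in a: (27406)a + (5097516/5) = 0.
So a = -186/5.

-186/5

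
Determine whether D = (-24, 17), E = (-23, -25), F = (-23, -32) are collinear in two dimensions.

DE = (1, -42), DF = (1, -49).
If collinear, DF would be a scalar multiple of DE. But (1)·(-49) ≠ (-42)·(1) (difference -7), so they are not parallel; the points are not collinear.

No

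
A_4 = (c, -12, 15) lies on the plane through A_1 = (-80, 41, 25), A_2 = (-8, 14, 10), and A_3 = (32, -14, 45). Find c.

A normal to the plane is n = A_1A_2 × A_1A_3 = (-1365, -3120, -936).
A_4 lies in the plane iff n · A_1A_4 = 0.
This gives (-1365)c + (65520) = 0, so c = 48.

48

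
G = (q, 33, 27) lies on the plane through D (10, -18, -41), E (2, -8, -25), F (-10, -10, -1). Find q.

A normal to the plane is n = DE × DF = (272, 0, 136).
G lies in the plane iff n · DG = 0.
This gives (272)q + (6528) = 0, so q = -24.

-24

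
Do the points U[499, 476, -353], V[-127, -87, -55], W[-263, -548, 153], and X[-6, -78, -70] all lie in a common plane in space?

No

With U as base: UV = (-626, -563, 298), UW = (-762, -1024, 506), UX = (-505, -554, 283).
UW × UX = (-9468, -39884, -94972).
UV · (UW × UX) = 80004.
Since 80004 ≠ 0, the four points are not coplanar.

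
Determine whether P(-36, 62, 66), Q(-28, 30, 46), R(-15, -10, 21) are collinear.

PQ = (8, -32, -20), PR = (21, -72, -45).
PQ × PR = (0, -60, 96).
The cross product is nonzero, so the points do not lie on one line.

No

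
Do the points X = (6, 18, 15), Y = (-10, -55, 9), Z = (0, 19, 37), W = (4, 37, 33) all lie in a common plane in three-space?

A normal to the plane through X, Y, Z is n = XY × XZ = (-1600, 388, -454).
The plane has equation n·P = -9426. For W: n·W = -7026.
-7026 ≠ -9426, so W is off the plane.

No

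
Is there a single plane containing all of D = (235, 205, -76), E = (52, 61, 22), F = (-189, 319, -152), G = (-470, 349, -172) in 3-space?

The four points are coplanar iff the 3×3 determinant with rows DE, DF, DG is zero.
Rows: (-183, -144, 98), (-424, 114, -76), (-705, 144, -96).
Expanding along the first row: (-183)(0) − (-144)(-12876) + (98)(19314) = 38628.
Nonzero ⇒ not coplanar.

No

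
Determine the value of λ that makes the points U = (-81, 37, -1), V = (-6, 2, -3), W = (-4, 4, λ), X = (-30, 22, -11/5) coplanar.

The points are coplanar iff UV · (UW × UX) = 0.
Expanding, this is linear in λ: (-660)λ + (-1980) = 0.
So λ = -3.

-3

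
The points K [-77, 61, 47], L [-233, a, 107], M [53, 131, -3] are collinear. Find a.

Collinearity requires KL × KM = 0; each component is linear in a.
The x-component gives (-50)a + (-1150) = 0, so a = -23.
The remaining components then also vanish.

-23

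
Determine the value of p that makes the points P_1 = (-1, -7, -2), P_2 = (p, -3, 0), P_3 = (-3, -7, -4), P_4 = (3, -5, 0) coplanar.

Coplanarity ⇔ det[P_1P_2; P_1P_3; P_1P_4] = 0.
Expanding, this is linear in p: (4)p + (-20) = 0.
So p = 5.

5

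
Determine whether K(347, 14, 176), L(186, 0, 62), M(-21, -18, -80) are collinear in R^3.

No

KL = (-161, -14, -114), KM = (-368, -32, -256).
Comparing components 2 and 3: (-14)(-256) − (-114)(-32) = -64 ≠ 0, so KL and KM are not parallel and the points are not collinear.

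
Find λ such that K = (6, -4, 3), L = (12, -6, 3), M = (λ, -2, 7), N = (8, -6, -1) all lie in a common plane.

Normal to plane KLN: n = (8, 24, -8); plane equation n·P = -72.
Requiring n·M = -72: (8)λ + (-104) = -72.
So λ = 4.

4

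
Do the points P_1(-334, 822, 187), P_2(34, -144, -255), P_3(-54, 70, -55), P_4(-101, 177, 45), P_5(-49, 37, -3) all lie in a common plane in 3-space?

The plane through P_1, P_2, P_3 has normal n = P_1P_2 × P_1P_3 = (-98612, -34704, -6256) and equation n·P = 3239848.
Checking the remaining points: n·P_4 = 3535684, n·P_5 = 3566708.
Since n·P_4 = 3535684 ≠ 3239848, P_4 is off the plane and the points are not all coplanar.

No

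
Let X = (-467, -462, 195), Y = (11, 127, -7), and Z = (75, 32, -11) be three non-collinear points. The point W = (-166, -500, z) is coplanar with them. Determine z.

122

Coplanarity requires XY · (XZ × XW) = 0.
XY = (478, 589, -202), XZ = (542, 494, -206); the triple product is linear in z with coefficient -83106 and constant term 10138932.
Setting it to zero: z = 122.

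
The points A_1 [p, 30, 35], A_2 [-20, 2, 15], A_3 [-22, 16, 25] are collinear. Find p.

-24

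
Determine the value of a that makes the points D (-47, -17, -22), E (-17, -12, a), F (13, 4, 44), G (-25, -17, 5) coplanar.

Normal to plane DFG: n = (567, -168, -462); plane equation n·P = -13629.
Requiring n·E = -13629: (-462)a + (-7623) = -13629.
So a = 13.

13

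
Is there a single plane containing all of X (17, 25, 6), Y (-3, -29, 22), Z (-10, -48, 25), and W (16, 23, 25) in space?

Yes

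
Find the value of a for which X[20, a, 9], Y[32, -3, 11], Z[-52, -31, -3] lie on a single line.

Direction YZ = (-84, -28, -14). From the x-coordinate of X, the parameter along the line is τ = (20 − 32)/(-84) = 1/7.
Then a = (-3) + 1/7·(-28) = -7.

-7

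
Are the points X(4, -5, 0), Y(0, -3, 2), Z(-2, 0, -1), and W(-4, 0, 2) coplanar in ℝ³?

Yes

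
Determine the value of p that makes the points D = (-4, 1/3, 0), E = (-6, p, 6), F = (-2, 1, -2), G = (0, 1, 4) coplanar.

Coplanarity ⇔ det[DE; DF; DG] = 0.
Expanding, this is linear in p: (-16)p + (-32/3) = 0.
So p = -2/3.

-2/3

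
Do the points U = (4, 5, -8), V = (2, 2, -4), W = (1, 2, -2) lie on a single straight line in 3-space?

No

UV = (-2, -3, 4), UW = (-3, -3, 6).
Comparing components 2 and 3: (-3)(6) − (4)(-3) = -6 ≠ 0, so UV and UW are not parallel and the points are not collinear.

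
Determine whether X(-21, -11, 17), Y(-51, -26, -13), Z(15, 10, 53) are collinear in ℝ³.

No

XY = (-30, -15, -30), XZ = (36, 21, 36).
XY × XZ = (90, 0, -90).
The cross product is nonzero, so the points do not lie on one line.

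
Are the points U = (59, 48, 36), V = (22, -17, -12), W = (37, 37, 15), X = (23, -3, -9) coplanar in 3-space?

With U as base: UV = (-37, -65, -48), UW = (-22, -11, -21), UX = (-36, -51, -45).
UW × UX = (-576, -234, 726).
UV · (UW × UX) = 1674.
Since 1674 ≠ 0, the four points are not coplanar.

No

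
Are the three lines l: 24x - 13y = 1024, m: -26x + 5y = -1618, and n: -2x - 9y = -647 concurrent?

Lines aᵢx + bᵢy = cᵢ with pairwise distinct directions are concurrent exactly when det[aᵢ bᵢ cᵢ] = 0.
Here the determinant is -654.
Nonzero, so no common point exists.

No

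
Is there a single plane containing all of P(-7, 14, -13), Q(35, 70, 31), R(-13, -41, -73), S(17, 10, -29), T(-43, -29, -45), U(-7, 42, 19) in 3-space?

The plane through P, Q, R has normal n = PQ × PR = (-940, 2256, -1974) and equation n·X = 63826.
Checking the remaining points: n·S = 63826, n·T = 63826, n·U = 63826.
All equal 63826, so all 6 points lie in one plane.

Yes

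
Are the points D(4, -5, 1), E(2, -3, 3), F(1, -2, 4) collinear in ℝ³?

Yes

DE = (-2, 2, 2), DF = (-3, 3, 3).
Each component of DF is 3/2 times the corresponding component of DE, so DF = 3/2·DE and the points are collinear.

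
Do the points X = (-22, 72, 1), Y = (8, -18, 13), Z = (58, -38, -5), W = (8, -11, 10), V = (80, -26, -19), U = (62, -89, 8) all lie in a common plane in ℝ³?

No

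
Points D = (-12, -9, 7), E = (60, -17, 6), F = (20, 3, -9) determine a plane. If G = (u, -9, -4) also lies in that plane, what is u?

76

Coplanarity requires DE · (DF × DG) = 0.
DE = (72, -8, -1), DF = (32, 12, -16); the triple product is linear in u with coefficient 140 and constant term -10640.
Setting it to zero: u = 76.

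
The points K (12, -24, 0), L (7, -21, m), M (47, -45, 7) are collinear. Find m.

-1

Collinearity requires KL × KM = 0; each component is linear in m.
The x-component gives (21)m + (21) = 0, so m = -1.
The remaining components then also vanish.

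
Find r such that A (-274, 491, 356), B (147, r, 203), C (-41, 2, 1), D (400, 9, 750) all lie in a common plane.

-72

Normal to plane ACD: n = (-363776, -331072, 217280); plane equation n·P = 14469952.
Requiring n·B = 14469952: (-331072)r + (-9367232) = 14469952.
So r = -72.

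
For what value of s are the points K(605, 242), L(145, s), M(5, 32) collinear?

81

The three points are collinear iff det[KL; KM] = 0.
This determinant is linear in s: (600)s + (-48600) = 0, so s = 81.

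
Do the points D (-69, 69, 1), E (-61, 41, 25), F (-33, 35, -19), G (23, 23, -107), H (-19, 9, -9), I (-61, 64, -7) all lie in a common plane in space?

Yes

The plane through D, E, F has normal n = DE × DF = (1376, 1024, 736) and equation n·P = -23552.
Checking the remaining points: n·G = -23552, n·H = -23552, n·I = -23552.
All equal -23552, so all 6 points lie in one plane.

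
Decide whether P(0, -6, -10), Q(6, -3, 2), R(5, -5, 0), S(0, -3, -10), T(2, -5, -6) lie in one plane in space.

The plane through P, Q, R has normal n = PQ × PR = (18, 0, -9) and equation n·X = 90.
Checking the remaining points: n·S = 90, n·T = 90.
All equal 90, so all 5 points lie in one plane.

Yes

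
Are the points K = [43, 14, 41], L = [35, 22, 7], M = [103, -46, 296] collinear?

KL = (-8, 8, -34), KM = (60, -60, 255).
KL × KM = (0, 0, 0).
The cross product vanishes, so the three points are collinear.

Yes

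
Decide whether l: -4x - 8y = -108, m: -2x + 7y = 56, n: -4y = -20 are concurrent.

No

The three lines meet at one point iff the augmented coefficient matrix [aᵢ bᵢ cᵢ] has rank < 3, i.e. its determinant vanishes.
Here the determinant is -880.
Nonzero, so no common point exists.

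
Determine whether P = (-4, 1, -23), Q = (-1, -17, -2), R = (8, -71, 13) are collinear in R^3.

No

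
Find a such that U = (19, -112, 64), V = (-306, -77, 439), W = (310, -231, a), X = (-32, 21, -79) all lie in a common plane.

-133

Normal to plane UVX: n = (-54880, -65600, -41440); plane equation n·P = 3652320.
Requiring n·W = 3652320: (-41440)a + (-1859200) = 3652320.
So a = -133.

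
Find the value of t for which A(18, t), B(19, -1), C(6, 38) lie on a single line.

2

The three points are collinear iff det[AB; AC] = 0.
This determinant is linear in t: (-13)t + (26) = 0, so t = 2.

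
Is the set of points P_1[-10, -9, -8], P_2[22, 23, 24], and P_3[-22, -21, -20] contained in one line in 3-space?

P_1P_2 = (32, 32, 32), P_1P_3 = (-12, -12, -12).
Each component of P_1P_3 is -3/8 times the corresponding component of P_1P_2, so P_1P_3 = -3/8·P_1P_2 and the points are collinear.

Yes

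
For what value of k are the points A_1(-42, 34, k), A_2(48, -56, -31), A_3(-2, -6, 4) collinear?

32

Direction A_2A_3 = (-50, 50, 35). From the x-coordinate of A_1, the parameter along the line is τ = (-42 − 48)/(-50) = 9/5.
Then k = (-31) + 9/5·(35) = 32.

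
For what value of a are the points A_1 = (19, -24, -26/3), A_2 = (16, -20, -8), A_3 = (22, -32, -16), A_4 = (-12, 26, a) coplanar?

38/3

Normal to plane A_1A_2A_3: n = (-24, -20, 12); plane equation n·P = -80.
Requiring n·A_4 = -80: (12)a + (-232) = -80.
So a = 38/3.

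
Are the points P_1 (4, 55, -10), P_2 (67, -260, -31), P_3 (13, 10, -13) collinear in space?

Yes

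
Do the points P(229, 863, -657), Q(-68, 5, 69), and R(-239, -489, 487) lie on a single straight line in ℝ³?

Yes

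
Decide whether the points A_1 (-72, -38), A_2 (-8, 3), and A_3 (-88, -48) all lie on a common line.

No

A_1A_2 = (64, 41), A_1A_3 = (-16, -10).
If collinear, A_1A_3 would be a scalar multiple of A_1A_2. But (64)·(-10) ≠ (41)·(-16) (difference 16), so they are not parallel; the points are not collinear.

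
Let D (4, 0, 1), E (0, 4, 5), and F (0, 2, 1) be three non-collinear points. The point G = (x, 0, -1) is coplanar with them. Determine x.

2

A normal to the plane is n = DE × DF = (-8, -16, 8).
G lies in the plane iff n · DG = 0.
This gives (-8)x + (16) = 0, so x = 2.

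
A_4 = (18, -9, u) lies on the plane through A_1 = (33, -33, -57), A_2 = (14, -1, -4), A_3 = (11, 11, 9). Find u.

The plane through A_1, A_2, A_3 has equation −220x + 88y − 132z = -2640.
Substituting A_4: (-132)u + (-4752) = -2640, so u = -16.

-16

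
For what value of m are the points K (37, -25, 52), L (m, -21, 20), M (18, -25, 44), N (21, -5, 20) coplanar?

The points are coplanar iff KL · (KM × KN) = 0.
Expanding, this is linear in m: (160)m + (4320) = 0.
So m = -27.

-27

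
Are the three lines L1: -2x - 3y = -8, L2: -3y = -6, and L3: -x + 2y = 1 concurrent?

No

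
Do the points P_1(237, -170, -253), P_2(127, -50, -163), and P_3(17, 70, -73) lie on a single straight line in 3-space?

P_1P_2 = (-110, 120, 90), P_1P_3 = (-220, 240, 180).
Each component of P_1P_3 is 2 times the corresponding component of P_1P_2, so P_1P_3 = 2·P_1P_2 and the points are collinear.

Yes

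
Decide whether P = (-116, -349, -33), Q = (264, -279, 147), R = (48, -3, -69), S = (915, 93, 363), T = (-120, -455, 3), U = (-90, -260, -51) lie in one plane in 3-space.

No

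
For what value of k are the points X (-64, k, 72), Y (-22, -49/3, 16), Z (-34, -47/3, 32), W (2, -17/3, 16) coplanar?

-14

The points are coplanar iff XY · (XZ × XW) = 0.
Expanding, this is linear in k: (-384)k + (-5376) = 0.
So k = -14.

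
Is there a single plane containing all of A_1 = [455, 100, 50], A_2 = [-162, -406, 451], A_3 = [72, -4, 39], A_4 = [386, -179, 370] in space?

Yes

The four points are coplanar iff the 3×3 determinant with rows A_1A_2, A_1A_3, A_1A_4 is zero.
Rows: (-617, -506, 401), (-383, -104, -11), (-69, -279, 320).
Expanding along the first row: (-617)(-36349) − (-506)(-123319) + (401)(99681) = 0.
Zero determinant ⇒ coplanar.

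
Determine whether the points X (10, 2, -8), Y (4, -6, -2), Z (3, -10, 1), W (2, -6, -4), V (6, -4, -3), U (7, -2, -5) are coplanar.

No

The plane through X, Y, Z has normal n = XY × XZ = (0, 12, 16) and equation n·P = -104.
Checking the remaining points: n·W = -136, n·V = -96, n·U = -104.
Since n·W = -136 ≠ -104, W is off the plane and the points are not all coplanar.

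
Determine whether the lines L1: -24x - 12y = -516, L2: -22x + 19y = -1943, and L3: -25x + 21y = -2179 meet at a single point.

Intersecting L1 and L2: solving the 2×2 system gives (x, y) = (46, -49).
Substitute into L3: (-25)(46) + (21)(-49) = -2179.
This equals -2179, so (46, -49) lies on all three lines and they are concurrent.

Yes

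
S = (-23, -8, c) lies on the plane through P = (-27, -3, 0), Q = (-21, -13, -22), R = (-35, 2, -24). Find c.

-4

A normal to the plane is n = PQ × PR = (350, 320, -50).
S lies in the plane iff n · PS = 0.
This gives (-50)c + (-200) = 0, so c = -4.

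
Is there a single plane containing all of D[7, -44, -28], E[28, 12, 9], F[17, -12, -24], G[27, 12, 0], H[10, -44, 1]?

No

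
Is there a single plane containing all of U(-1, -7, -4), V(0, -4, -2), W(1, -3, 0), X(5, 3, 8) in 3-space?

Yes

With U as base: UV = (1, 3, 2), UW = (2, 4, 4), UX = (6, 10, 12).
UW × UX = (8, 0, -4).
UV · (UW × UX) = 0.
The scalar triple product vanishes, so the four points are coplanar.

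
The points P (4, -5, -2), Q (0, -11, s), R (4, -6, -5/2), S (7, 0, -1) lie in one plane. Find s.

-3

Normal to plane PRS: n = (3/2, -3/2, 3); plane equation n·X = 15/2.
Requiring n·Q = 15/2: (3)s + (33/2) = 15/2.
So s = -3.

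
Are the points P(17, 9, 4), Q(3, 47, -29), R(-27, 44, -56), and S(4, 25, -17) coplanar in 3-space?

No

A normal to the plane through P, Q, R is n = PQ × PR = (-1125, 612, 1182).
The plane has equation n·X = -8889. For S: n·S = -9294.
-9294 ≠ -8889, so S is off the plane.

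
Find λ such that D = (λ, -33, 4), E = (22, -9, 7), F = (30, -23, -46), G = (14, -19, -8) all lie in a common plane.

Coplanarity ⇔ det[DE; DF; DG] = 0.
Expanding, this is linear in λ: (320)λ + (5440) = 0.
So λ = -17.

-17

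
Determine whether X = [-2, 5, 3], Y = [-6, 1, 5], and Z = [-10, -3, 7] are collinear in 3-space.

Yes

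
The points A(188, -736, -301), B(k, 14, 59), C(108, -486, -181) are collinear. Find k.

Direction AC = (-80, 250, 120). From the y-coordinate of B, the parameter along the line is τ = (14 − (-736))/250 = 3.
Then k = 188 + 3·(-80) = -52.

-52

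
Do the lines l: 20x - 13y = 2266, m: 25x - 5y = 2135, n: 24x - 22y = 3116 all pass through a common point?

Yes

The three lines meet at one point iff the augmented coefficient matrix [aᵢ bᵢ cᵢ] has rank < 3, i.e. its determinant vanishes.
Here the determinant is 0.
It vanishes, so the lines are concurrent at (73, -62).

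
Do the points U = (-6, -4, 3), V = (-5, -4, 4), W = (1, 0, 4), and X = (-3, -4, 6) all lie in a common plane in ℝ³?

Yes

A normal to the plane through U, V, W is n = UV × UW = (-4, 6, 4).
The plane has equation n·P = 12. For X: n·X = 12.
Equal, so X lies in the plane and all four are coplanar.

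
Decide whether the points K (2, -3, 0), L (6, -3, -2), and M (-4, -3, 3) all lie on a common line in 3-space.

Yes

KL = (4, 0, -2), KM = (-6, 0, 3).
Each component of KM is -3/2 times the corresponding component of KL, so KM = -3/2·KL and the points are collinear.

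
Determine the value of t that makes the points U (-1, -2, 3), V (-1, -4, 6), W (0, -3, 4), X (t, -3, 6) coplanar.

Coplanarity ⇔ det[UV; UW; UX] = 0.
Expanding, this is linear in t: (1)t + (4) = 0.
So t = -4.

-4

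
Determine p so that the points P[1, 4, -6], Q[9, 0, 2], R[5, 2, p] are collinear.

-2

Direction PQ = (8, -4, 8). From the x-coordinate of R, the parameter along the line is τ = (5 − 1)/8 = 1/2.
Then p = (-6) + 1/2·(8) = -2.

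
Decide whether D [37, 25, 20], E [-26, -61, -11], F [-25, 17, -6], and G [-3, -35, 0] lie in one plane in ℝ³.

Yes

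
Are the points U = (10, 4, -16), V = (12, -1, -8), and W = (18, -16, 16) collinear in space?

Yes

UV = (2, -5, 8), UW = (8, -20, 32).
UV × UW = (0, 0, 0).
The cross product vanishes, so the three points are collinear.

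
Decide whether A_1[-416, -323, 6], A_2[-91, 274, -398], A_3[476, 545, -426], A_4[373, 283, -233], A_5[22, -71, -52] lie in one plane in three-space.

No

The plane through A_1, A_2, A_3 has normal n = A_1A_2 × A_1A_3 = (92768, -219968, -250424) and equation n·P = 30955632.
Checking the remaining points: n·A_4 = 30700312, n·A_5 = 30680672.
Since n·A_4 = 30700312 ≠ 30955632, A_4 is off the plane and the points are not all coplanar.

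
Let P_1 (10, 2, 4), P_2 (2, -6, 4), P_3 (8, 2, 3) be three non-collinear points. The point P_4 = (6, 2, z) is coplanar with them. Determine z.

2

A normal to the plane is n = P_1P_2 × P_1P_3 = (8, -8, -16).
P_4 lies in the plane iff n · P_1P_4 = 0.
This gives (-16)z + (32) = 0, so z = 2.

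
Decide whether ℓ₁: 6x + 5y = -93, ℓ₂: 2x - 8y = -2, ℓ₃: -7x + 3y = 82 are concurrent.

Yes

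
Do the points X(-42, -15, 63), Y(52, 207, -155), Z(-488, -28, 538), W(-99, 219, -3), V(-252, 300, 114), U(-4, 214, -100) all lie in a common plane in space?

Yes

The plane through X, Y, Z has normal n = XY × XZ = (102616, 52578, 97790) and equation n·P = 1062228.
Checking the remaining points: n·W = 1062228, n·V = 1062228, n·U = 1062228.
All equal 1062228, so all 6 points lie in one plane.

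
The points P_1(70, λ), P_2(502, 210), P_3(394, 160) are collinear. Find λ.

10

The three points are collinear iff det[P_1P_2; P_1P_3] = 0.
This determinant is linear in λ: (-108)λ + (1080) = 0, so λ = 10.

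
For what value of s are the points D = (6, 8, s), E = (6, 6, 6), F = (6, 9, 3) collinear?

4

Collinearity requires DE × DF = 0; each component is linear in s.
The x-component gives (3)s + (-12) = 0, so s = 4.
The remaining components then also vanish.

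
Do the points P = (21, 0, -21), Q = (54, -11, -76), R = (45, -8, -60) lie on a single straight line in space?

No

PQ = (33, -11, -55), PR = (24, -8, -39).
PQ × PR = (-11, -33, 0).
The cross product is nonzero, so the points do not lie on one line.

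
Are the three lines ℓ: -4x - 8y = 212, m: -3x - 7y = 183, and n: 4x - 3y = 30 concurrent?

No

Lines aᵢx + bᵢy = cᵢ with pairwise distinct directions are concurrent exactly when det[aᵢ bᵢ cᵢ] = 0.
Here the determinant is -88.
Nonzero, so no common point exists.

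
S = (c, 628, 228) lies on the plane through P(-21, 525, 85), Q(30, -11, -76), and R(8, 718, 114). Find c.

Coplanarity requires PQ · (PR × PS) = 0.
PQ = (51, -536, -161), PR = (29, 193, 29); the triple product is linear in c with coefficient 15529 and constant term 3323206.
Setting it to zero: c = -214.

-214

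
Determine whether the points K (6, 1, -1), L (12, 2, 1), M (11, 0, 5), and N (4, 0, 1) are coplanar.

With K as base: KL = (6, 1, 2), KM = (5, -1, 6), KN = (-2, -1, 2).
KM × KN = (4, -22, -7).
KL · (KM × KN) = -12.
Since -12 ≠ 0, the four points are not coplanar.

No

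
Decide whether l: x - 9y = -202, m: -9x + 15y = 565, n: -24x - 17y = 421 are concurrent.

No

Intersecting l and m: solving the 2×2 system gives (x, y) = (-685/22, 1253/66).
Substitute into n: (-24)(-685/22) + (-17)(1253/66) = 28019/66.
But n requires 421 ≠ 28019/66, so the three lines have no common point.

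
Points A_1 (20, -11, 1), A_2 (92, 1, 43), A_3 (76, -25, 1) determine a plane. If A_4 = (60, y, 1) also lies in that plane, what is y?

-21

The plane through A_1, A_2, A_3 has equation 588x + 2352y − 1680z = -15792.
Substituting A_4: (2352)y + (33600) = -15792, so y = -21.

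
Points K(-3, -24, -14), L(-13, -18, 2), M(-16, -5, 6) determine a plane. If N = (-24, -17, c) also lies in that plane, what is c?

20

A normal to the plane is n = KL × KM = (-184, -8, -112).
N lies in the plane iff n · KN = 0.
This gives (-112)c + (2240) = 0, so c = 20.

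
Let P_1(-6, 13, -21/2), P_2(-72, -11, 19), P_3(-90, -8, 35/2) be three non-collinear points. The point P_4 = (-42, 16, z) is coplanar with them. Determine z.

Coplanarity requires P_1P_2 · (P_1P_3 × P_1P_4) = 0.
P_1P_2 = (-66, -24, 59/2), P_1P_3 = (-84, -21, 28); the triple product is linear in z with coefficient -630 and constant term -6615.
Setting it to zero: z = -21/2.

-21/2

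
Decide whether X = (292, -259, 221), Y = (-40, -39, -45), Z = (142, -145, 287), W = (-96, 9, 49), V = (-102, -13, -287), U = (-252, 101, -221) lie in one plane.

Yes

The plane through X, Y, Z has normal n = XY × XZ = (44844, 61812, -4848) and equation n·P = -3986268.
Checking the remaining points: n·W = -3986268, n·V = -3986268, n·U = -3986268.
All equal -3986268, so all 6 points lie in one plane.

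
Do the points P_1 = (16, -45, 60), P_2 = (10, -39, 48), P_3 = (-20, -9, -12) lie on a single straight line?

Yes

P_1P_2 = (-6, 6, -12), P_1P_3 = (-36, 36, -72).
Each component of P_1P_3 is 6 times the corresponding component of P_1P_2, so P_1P_3 = 6·P_1P_2 and the points are collinear.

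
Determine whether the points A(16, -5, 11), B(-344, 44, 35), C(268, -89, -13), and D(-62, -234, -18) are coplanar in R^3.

No

The four points are coplanar iff the 3×3 determinant with rows AB, AC, AD is zero.
Rows: (-360, 49, 24), (252, -84, -24), (-78, -229, -29).
Expanding along the first row: (-360)(-3060) − (49)(-9180) + (24)(-64260) = 9180.
Nonzero ⇒ not coplanar.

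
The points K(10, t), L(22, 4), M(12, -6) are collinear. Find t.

-8

The three points are collinear iff det[KL; KM] = 0.
This determinant is linear in t: (-10)t + (-80) = 0, so t = -8.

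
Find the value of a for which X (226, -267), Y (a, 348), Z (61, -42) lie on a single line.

-225

Collinearity: (Y − X) must be parallel to (Z − X) = (-165, 225).
Cross-multiplying the components: (a − 226)·(225) = (615)·(-165).
Solving gives a = -225.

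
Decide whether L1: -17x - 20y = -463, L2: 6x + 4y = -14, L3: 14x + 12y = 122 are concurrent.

Yes

The three lines meet at one point iff the augmented coefficient matrix [aᵢ bᵢ cᵢ] has rank < 3, i.e. its determinant vanishes.
Here the determinant is 0.
It vanishes, so the lines are concurrent at (-41, 58).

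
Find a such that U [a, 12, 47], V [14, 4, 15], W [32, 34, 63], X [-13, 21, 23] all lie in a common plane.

56

The points are coplanar iff UV · (UW × UX) = 0.
Expanding, this is linear in a: (576)a + (-32256) = 0.
So a = 56.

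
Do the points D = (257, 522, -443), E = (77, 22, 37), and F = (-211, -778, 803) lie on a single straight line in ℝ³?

DE = (-180, -500, 480), DF = (-468, -1300, 1246).
Comparing components 2 and 3: (-500)(1246) − (480)(-1300) = 1000 ≠ 0, so DE and DF are not parallel and the points are not collinear.

No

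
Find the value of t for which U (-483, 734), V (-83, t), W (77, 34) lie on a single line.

Collinearity: (V − U) must be parallel to (W − U) = (560, -700).
Cross-multiplying the components: (t − 734)·(560) = (400)·(-700).
Solving gives t = 234.

234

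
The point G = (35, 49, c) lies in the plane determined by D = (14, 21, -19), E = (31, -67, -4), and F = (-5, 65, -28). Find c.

-20

Coplanarity requires DE · (DF × DG) = 0.
DE = (17, -88, 15), DF = (-19, 44, -9); the triple product is linear in c with coefficient -924 and constant term -18480.
Setting it to zero: c = -20.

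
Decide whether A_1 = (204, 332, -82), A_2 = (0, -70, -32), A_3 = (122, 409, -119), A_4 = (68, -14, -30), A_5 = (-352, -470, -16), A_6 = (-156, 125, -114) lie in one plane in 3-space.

The plane through A_1, A_2, A_3 has normal n = A_1A_2 × A_1A_3 = (11024, -11648, -48672) and equation n·P = 2372864.
Checking the remaining points: n·A_4 = 2372864, n·A_5 = 2372864, n·A_6 = 2372864.
All equal 2372864, so all 6 points lie in one plane.

Yes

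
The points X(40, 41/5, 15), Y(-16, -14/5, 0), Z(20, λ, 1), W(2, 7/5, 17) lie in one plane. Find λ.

19/5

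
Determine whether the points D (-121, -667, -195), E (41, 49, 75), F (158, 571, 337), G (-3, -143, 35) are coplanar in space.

A normal to the plane through D, E, F is n = DE × DF = (46652, -10854, 792).
The plane has equation n·P = 1440286. For G: n·G = 1439886.
1439886 ≠ 1440286, so G is off the plane.

No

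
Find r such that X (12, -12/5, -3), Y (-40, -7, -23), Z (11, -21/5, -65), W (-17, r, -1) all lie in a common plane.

-23/5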